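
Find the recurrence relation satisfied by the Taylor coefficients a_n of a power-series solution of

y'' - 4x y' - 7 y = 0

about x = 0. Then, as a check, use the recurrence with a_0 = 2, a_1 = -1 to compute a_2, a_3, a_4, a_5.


Substitute y = sum_n a_n x^n.
y''(x) has coefficient (n+2)(n+1) a_{n+2} at x^n;
-4 x y'(x) has coefficient -4 n a_n at x^n (shift);
-7 y(x) has coefficient -7 a_n at x^n.
Matching x^n: (n+2)(n+1) a_{n+2} + (-4n - 7) a_n = 0.
Thus a_{n+2} = (4n + 7) / ((n+1)(n+2)) * a_n.

Check with a_0 = 2, a_1 = -1 (apply the recurrence for n = 0, 1, 2, 3): a_0 = 2, a_1 = -1, a_2 = 7, a_3 = -11/6, a_4 = 35/4, a_5 = -209/120.

a_(n+2) = (4n + 7) / ((n+1)(n+2)) * a_n; check: a_0 = 2, a_1 = -1, a_2 = 7, a_3 = -11/6, a_4 = 35/4, a_5 = -209/120


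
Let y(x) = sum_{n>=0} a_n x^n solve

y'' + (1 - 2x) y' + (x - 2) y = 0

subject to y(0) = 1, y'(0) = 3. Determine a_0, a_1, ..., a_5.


Ansatz: y(x) = sum_{n>=0} a_n x^n, so y'(x) = sum_{n>=1} n a_n x^(n-1) and y''(x) = sum_{n>=2} n(n-1) a_n x^(n-2).
Substitute into P(x) y'' + Q(x) y' + R(x) y = 0 with P(x) = 1, Q(x) = 1 - 2x, R(x) = x - 2, and match powers of x.
Initial conditions: a_0 = 1, a_1 = 3.
Setting the coefficient of each power of x to zero and solving order by order (substituting the coefficients already found):
  x^0: 2 a_2 + a_1 - 2 a_0 = 0  ->  2 a_2 = -a_1 + 2 a_0 = -1  ->  a_2 = -1/2
  x^1: 6 a_3 + 2 a_2 - 4 a_1 + a_0 = 0  ->  6 a_3 = -2 a_2 + 4 a_1 - a_0 = 12  ->  a_3 = 2
  x^2: 12 a_4 + 3 a_3 - 6 a_2 + a_1 = 0  ->  12 a_4 = -3 a_3 + 6 a_2 - a_1 = -12  ->  a_4 = -1
  x^3: 20 a_5 + 4 a_4 - 8 a_3 + a_2 = 0  ->  20 a_5 = -4 a_4 + 8 a_3 - a_2 = 41/2  ->  a_5 = 41/40
Truncated series: y(x) = 1 + 3 x - (1/2) x^2 + 2 x^3 - x^4 + (41/40) x^5 + O(x^6).

a_0 = 1; a_1 = 3; a_2 = -1/2; a_3 = 2; a_4 = -1; a_5 = 41/40


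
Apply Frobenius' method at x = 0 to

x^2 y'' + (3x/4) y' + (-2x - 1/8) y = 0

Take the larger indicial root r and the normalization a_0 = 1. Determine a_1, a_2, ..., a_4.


Write in Frobenius form y'' + (p(x)/x) y' + (q(x)/x^2) y = 0:
  p(x) = 3/4,  q(x) = -2x - 1/8.
Indicial equation: r(r-1) + (3/4) r + (-1/8) = 0 -> roots r_1 = 1/2, r_2 = -1/4.
Take r = r_1 = 1/2. Let y(x) = x^r sum_{n>=0} a_n x^n with a_0 = 1.
Substitute y = x^r sum a_n x^n and match x^{r+n}. The recurrence is
  D(n) a_n - 2 a_{n-1} = 0,  where D(n) = (r+n)(r+n-1) + (3/4)(r+n) + (-1/8).
  a_n = 2 / D(n) * a_{n-1}.
Since the indicial polynomial factors as (r - r_1)(r - r_2), D(n) = (r_1 + n - r_1)(r_1 + n - r_2) = n(n + 3/4).
Evaluating step by step (a_0 = 1):
  n = 1: D(1) = 1(1 + 3/4) = 7/4; numerator = 2(1) = 2; a_1 = (2)/(7/4) = 8/7
  n = 2: D(2) = 2(2 + 3/4) = 11/2; numerator = 2(8/7) = 16/7; a_2 = (16/7)/(11/2) = 32/77
  n = 3: D(3) = 3(3 + 3/4) = 45/4; numerator = 2(32/77) = 64/77; a_3 = (64/77)/(45/4) = 256/3465
  n = 4: D(4) = 4(4 + 3/4) = 19; numerator = 2(256/3465) = 512/3465; a_4 = (512/3465)/(19) = 512/65835

r = 1/2; a_0 = 1; a_1 = 8/7; a_2 = 32/77; a_3 = 256/3465; a_4 = 512/65835


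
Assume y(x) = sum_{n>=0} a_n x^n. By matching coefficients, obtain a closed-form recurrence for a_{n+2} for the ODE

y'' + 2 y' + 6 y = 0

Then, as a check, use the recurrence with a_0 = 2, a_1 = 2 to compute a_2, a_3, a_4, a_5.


Substitute y = sum_n a_n x^n.
y''(x) has coefficient (n+2)(n+1) a_{n+2} at x^n;
2 y'(x) has coefficient 2 (n+1) a_{n+1} at x^n;
6 y(x) has coefficient 6 a_n at x^n.
Matching x^n: (n+2)(n+1) a_{n+2} + 2 (n+1) a_{n+1} + 6 a_n = 0.
Thus a_{n+2} = [-2 (n+1) a_{n+1} - 6 a_n] / ((n+1)(n+2)).

Check with a_0 = 2, a_1 = 2 (apply the recurrence for n = 0, 1, 2, 3): a_0 = 2, a_1 = 2, a_2 = -8, a_3 = 10/3, a_4 = 7/3, a_5 = -29/15.

a_(n+2) = [-2 (n+1) a_(n+1) - 6 a_n] / ((n+1)(n+2)); check: a_0 = 2, a_1 = 2, a_2 = -8, a_3 = 10/3, a_4 = 7/3, a_5 = -29/15


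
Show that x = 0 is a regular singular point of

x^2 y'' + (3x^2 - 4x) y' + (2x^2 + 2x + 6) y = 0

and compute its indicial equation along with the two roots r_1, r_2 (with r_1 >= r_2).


Divide by x^2 to reach normal form y'' + P_1(x) y' + P_2(x) y = 0 with P_1(x) = 3 - 4/x and P_2(x) = 2 + 2/x + 6/x^2.
x = 0 is a singular point because the y'-coefficient 3 - 4/x has a pole at x = 0 and the y-coefficient 2 + 2/x + 6/x^2 has a pole at x = 0.
It is a regular singular point because x P_1(x) = p(x) = 3x - 4 and x^2 P_2(x) = q(x) = 2x^2 + 2x + 6 are polynomials, hence analytic at x = 0.
p(0) = -4,  q(0) = 6.
Indicial equation: r(r-1) + p(0) r + q(0) = 0, i.e. r^2 + (p(0) - 1) r + q(0) = 0, i.e. r^2 - 5 r + 6 = 0.
Discriminant: (-5)^2 - 4(6) = 1, so r = (5 ± 1)/2.
Solving: r_1 = 3, r_2 = 2.

indicial: r^2 - 5 r + 6 = 0; roots r_1 = 3, r_2 = 2


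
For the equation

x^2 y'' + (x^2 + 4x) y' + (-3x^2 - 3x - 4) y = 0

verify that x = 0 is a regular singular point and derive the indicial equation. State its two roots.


Divide by x^2 to reach normal form y'' + P_1(x) y' + P_2(x) y = 0 with P_1(x) = 1 + 4/x and P_2(x) = -3 - 3/x - 4/x^2.
x = 0 is a singular point because the y'-coefficient 1 + 4/x has a pole at x = 0 and the y-coefficient -3 - 3/x - 4/x^2 has a pole at x = 0.
It is a regular singular point because x P_1(x) = p(x) = x + 4 and x^2 P_2(x) = q(x) = -3x^2 - 3x - 4 are polynomials, hence analytic at x = 0.
p(0) = 4,  q(0) = -4.
Indicial equation: r(r-1) + p(0) r + q(0) = 0, i.e. r^2 + (p(0) - 1) r + q(0) = 0, i.e. r^2 + 3 r - 4 = 0.
Discriminant: (3)^2 - 4(-4) = 25, so r = (-3 ± 5)/2.
Solving: r_1 = 1, r_2 = -4.

indicial: r^2 + 3 r - 4 = 0; roots r_1 = 1, r_2 = -4


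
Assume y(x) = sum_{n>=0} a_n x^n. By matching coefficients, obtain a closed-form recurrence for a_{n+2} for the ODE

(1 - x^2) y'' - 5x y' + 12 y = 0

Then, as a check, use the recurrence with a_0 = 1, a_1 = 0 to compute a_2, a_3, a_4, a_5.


Substitute y = sum_n a_n x^n.
(1 - 1 x^2) y'' contributes (n+2)(n+1) a_{n+2} - n(n-1) a_n at x^n.
-5 x y'(x) contributes -5 n a_n at x^n.
12 y(x) contributes 12 a_n at x^n.
Matching x^n: (n+2)(n+1) a_{n+2} + (-n(n-1) - 5 n + 12) a_n = 0.
Thus a_{n+2} = (n(n-1) + 5 n - 12) / ((n+1)(n+2)) * a_n.

Check with a_0 = 1, a_1 = 0 (apply the recurrence for n = 0, 1, 2, 3): a_0 = 1, a_1 = 0, a_2 = -6, a_3 = 0, a_4 = 0, a_5 = 0.

a_(n+2) = (n(n-1) + 5 n - 12) / ((n+1)(n+2)) * a_n; check: a_0 = 1, a_1 = 0, a_2 = -6, a_3 = 0, a_4 = 0, a_5 = 0


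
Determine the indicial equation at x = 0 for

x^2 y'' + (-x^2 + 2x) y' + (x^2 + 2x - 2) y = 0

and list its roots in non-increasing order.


Divide by x^2 to reach normal form y'' + P_1(x) y' + P_2(x) y = 0 with P_1(x) = -1 + 2/x and P_2(x) = 1 + 2/x - 2/x^2.
x = 0 is a singular point because the y'-coefficient -1 + 2/x has a pole at x = 0 and the y-coefficient 1 + 2/x - 2/x^2 has a pole at x = 0.
It is a regular singular point because x P_1(x) = p(x) = 2 - x and x^2 P_2(x) = q(x) = x^2 + 2x - 2 are polynomials, hence analytic at x = 0.
p(0) = 2,  q(0) = -2.
Indicial equation: r(r-1) + p(0) r + q(0) = 0, i.e. r^2 + (p(0) - 1) r + q(0) = 0, i.e. r^2 + 1 r - 2 = 0.
Discriminant: (1)^2 - 4(-2) = 9, so r = (-1 ± 3)/2.
Solving: r_1 = 1, r_2 = -2.

indicial: r^2 + 1 r - 2 = 0; roots r_1 = 1, r_2 = -2


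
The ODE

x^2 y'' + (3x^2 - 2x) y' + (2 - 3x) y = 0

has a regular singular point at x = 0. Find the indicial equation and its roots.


Divide by x^2 to reach normal form y'' + P_1(x) y' + P_2(x) y = 0 with P_1(x) = 3 - 2/x and P_2(x) = -3/x + 2/x^2.
x = 0 is a singular point because the y'-coefficient 3 - 2/x has a pole at x = 0 and the y-coefficient -3/x + 2/x^2 has a pole at x = 0.
It is a regular singular point because x P_1(x) = p(x) = 3x - 2 and x^2 P_2(x) = q(x) = 2 - 3x are polynomials, hence analytic at x = 0.
p(0) = -2,  q(0) = 2.
Indicial equation: r(r-1) + p(0) r + q(0) = 0, i.e. r^2 + (p(0) - 1) r + q(0) = 0, i.e. r^2 - 3 r + 2 = 0.
Discriminant: (-3)^2 - 4(2) = 1, so r = (3 ± 1)/2.
Solving: r_1 = 2, r_2 = 1.

indicial: r^2 - 3 r + 2 = 0; roots r_1 = 2, r_2 = 1


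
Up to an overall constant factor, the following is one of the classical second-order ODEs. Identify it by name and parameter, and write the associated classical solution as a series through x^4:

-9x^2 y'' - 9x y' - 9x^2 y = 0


All three coefficients share the factor -9; dividing through by -9 gives  x^2 y'' + x y' + x^2 y = 0.
This matches the Bessel equation x^2 y'' + x y' + (x^2 - nu^2) y = 0 with nu^2 = 0, so nu = 0; the solution bounded at x = 0 is J_0(x).
Frobenius at x = 0: indicial roots ±nu; for r = nu the recurrence k(k + 2nu) c_k = -c_{k-2} gives the standard series J_nu(x) = sum_{k>=0} (-1)^k / (k! (k+nu)!) (x/2)^(2k+nu). Evaluate the first 3 terms:
  k = 0: (-1)^0 / (0! * 0! * 2^0) x^0 = 1/(1*1*1) x^0 = (1) x^0
  k = 1: (-1)^1 / (1! * 1! * 2^2) x^2 = -1/(1*1*4) x^2 = (-1/4) x^2
  k = 2: (-1)^2 / (2! * 2! * 2^4) x^4 = 1/(2*2*16) x^4 = (1/64) x^4
Hence J_0(x) = x^4/64 - x^2/4 + 1 + ....

J_0(x); series = x^4/64 - x^2/4 + 1


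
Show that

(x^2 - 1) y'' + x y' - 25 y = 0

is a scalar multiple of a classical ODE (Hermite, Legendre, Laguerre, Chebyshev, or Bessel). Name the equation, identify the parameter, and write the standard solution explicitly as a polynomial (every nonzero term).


All three coefficients share the factor -1; dividing through by -1 gives  (1 - x^2) y'' - x y' + 25 y = 0.
This matches the Chebyshev equation (1 - x^2) y'' - x y' + n^2 y = 0 (note the -x y' term, not -2x y') with n^2 = 25, so n = 5; the polynomial solution is T_5(x).
With y = sum_k a_k x^k, matching x^k gives (k+2)(k+1) a_{k+2} = (k^2 - n^2) a_k = (k - 5)(k + 5) a_k. The right side vanishes at k = 5, so the series with the parity of 5 terminates at degree 5.
Standard normalization: leading coefficient of T_n is 2^(n-1), so a_5 = 2^4 = 16. Work downward with a_k = (k+1)(k+2) a_{k+2} / ((k - 5)(k + 5)):
  a_3 = (4)(5)(16) / ((3 - 5)(3 + 5)) = 320/(-16) = -20
  a_1 = (2)(3)(-20) / ((1 - 5)(1 + 5)) = -120/(-24) = 5
Hence T_5(x) = 16 x^5 - 20 x^3 + 5 x.

T_5(x); series = 16 x^5 - 20 x^3 + 5 x


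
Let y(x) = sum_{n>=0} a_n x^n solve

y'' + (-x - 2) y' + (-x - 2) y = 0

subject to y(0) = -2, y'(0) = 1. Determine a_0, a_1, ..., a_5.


Ansatz: y(x) = sum_{n>=0} a_n x^n, so y'(x) = sum_{n>=1} n a_n x^(n-1) and y''(x) = sum_{n>=2} n(n-1) a_n x^(n-2).
Substitute into P(x) y'' + Q(x) y' + R(x) y = 0 with P(x) = 1, Q(x) = -x - 2, R(x) = -x - 2, and match powers of x.
Initial conditions: a_0 = -2, a_1 = 1.
Setting the coefficient of each power of x to zero and solving order by order (substituting the coefficients already found):
  x^0: 2 a_2 - 2 a_1 - 2 a_0 = 0  ->  2 a_2 = 2 a_1 + 2 a_0 = -2  ->  a_2 = -1
  x^1: 6 a_3 - 4 a_2 - 3 a_1 - a_0 = 0  ->  6 a_3 = 4 a_2 + 3 a_1 + a_0 = -3  ->  a_3 = -1/2
  x^2: 12 a_4 - 6 a_3 - 4 a_2 - a_1 = 0  ->  12 a_4 = 6 a_3 + 4 a_2 + a_1 = -6  ->  a_4 = -1/2
  x^3: 20 a_5 - 8 a_4 - 5 a_3 - a_2 = 0  ->  20 a_5 = 8 a_4 + 5 a_3 + a_2 = -15/2  ->  a_5 = -3/8
Truncated series: y(x) = -2 + x - x^2 - (1/2) x^3 - (1/2) x^4 - (3/8) x^5 + O(x^6).

a_0 = -2; a_1 = 1; a_2 = -1; a_3 = -1/2; a_4 = -1/2; a_5 = -3/8


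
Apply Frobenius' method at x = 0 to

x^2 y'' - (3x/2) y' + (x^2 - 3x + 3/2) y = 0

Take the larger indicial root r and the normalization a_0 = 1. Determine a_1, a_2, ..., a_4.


Write in Frobenius form y'' + (p(x)/x) y' + (q(x)/x^2) y = 0:
  p(x) = -3/2,  q(x) = x^2 - 3x + 3/2.
Indicial equation: r(r-1) + (-3/2) r + (3/2) = 0 -> roots r_1 = 3/2, r_2 = 1.
Take r = r_1 = 3/2. Let y(x) = x^r sum_{n>=0} a_n x^n with a_0 = 1.
Substitute y = x^r sum a_n x^n and match x^{r+n}. The recurrence is
  D(n) a_n - 3 a_{n-1} + 1 a_{n-2} = 0,  where D(n) = (r+n)(r+n-1) + (-3/2)(r+n) + (3/2).
  a_n = [3 a_{n-1} - 1 a_{n-2}] / D(n).
Since the indicial polynomial factors as (r - r_1)(r - r_2), D(n) = (r_1 + n - r_1)(r_1 + n - r_2) = n(n + 1/2).
Evaluating step by step (a_0 = 1):
  n = 1: D(1) = 1(1 + 1/2) = 3/2; numerator = 3(1) = 3; a_1 = (3)/(3/2) = 2
  n = 2: D(2) = 2(2 + 1/2) = 5; numerator = 3(2) - 1(1) = 5; a_2 = (5)/(5) = 1
  n = 3: D(3) = 3(3 + 1/2) = 21/2; numerator = 3(1) - 1(2) = 1; a_3 = (1)/(21/2) = 2/21
  n = 4: D(4) = 4(4 + 1/2) = 18; numerator = 3(2/21) - 1(1) = -5/7; a_4 = (-5/7)/(18) = -5/126

r = 3/2; a_0 = 1; a_1 = 2; a_2 = 1; a_3 = 2/21; a_4 = -5/126


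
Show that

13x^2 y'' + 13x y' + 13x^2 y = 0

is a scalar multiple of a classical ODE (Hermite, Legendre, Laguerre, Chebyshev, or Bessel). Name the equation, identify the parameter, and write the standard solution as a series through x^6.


All three coefficients share the factor 13; dividing through by 13 gives  x^2 y'' + x y' + x^2 y = 0.
This matches the Bessel equation x^2 y'' + x y' + (x^2 - nu^2) y = 0 with nu^2 = 0, so nu = 0; the solution bounded at x = 0 is J_0(x).
Frobenius at x = 0: indicial roots ±nu; for r = nu the recurrence k(k + 2nu) c_k = -c_{k-2} gives the standard series J_nu(x) = sum_{k>=0} (-1)^k / (k! (k+nu)!) (x/2)^(2k+nu). Evaluate the first 4 terms:
  k = 0: (-1)^0 / (0! * 0! * 2^0) x^0 = 1/(1*1*1) x^0 = (1) x^0
  k = 1: (-1)^1 / (1! * 1! * 2^2) x^2 = -1/(1*1*4) x^2 = (-1/4) x^2
  k = 2: (-1)^2 / (2! * 2! * 2^4) x^4 = 1/(2*2*16) x^4 = (1/64) x^4
  k = 3: (-1)^3 / (3! * 3! * 2^6) x^6 = -1/(6*6*64) x^6 = (-1/2304) x^6
Hence J_0(x) = -x^6/2304 + x^4/64 - x^2/4 + 1 + ....

J_0(x); series = -x^6/2304 + x^4/64 - x^2/4 + 1


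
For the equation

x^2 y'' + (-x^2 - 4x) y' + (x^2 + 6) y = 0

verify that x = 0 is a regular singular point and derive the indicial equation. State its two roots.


Divide by x^2 to reach normal form y'' + P_1(x) y' + P_2(x) y = 0 with P_1(x) = -1 - 4/x and P_2(x) = 1 + 6/x^2.
x = 0 is a singular point because the y'-coefficient -1 - 4/x has a pole at x = 0 and the y-coefficient 1 + 6/x^2 has a pole at x = 0.
It is a regular singular point because x P_1(x) = p(x) = -x - 4 and x^2 P_2(x) = q(x) = x^2 + 6 are polynomials, hence analytic at x = 0.
p(0) = -4,  q(0) = 6.
Indicial equation: r(r-1) + p(0) r + q(0) = 0, i.e. r^2 + (p(0) - 1) r + q(0) = 0, i.e. r^2 - 5 r + 6 = 0.
Discriminant: (-5)^2 - 4(6) = 1, so r = (5 ± 1)/2.
Solving: r_1 = 3, r_2 = 2.

indicial: r^2 - 5 r + 6 = 0; roots r_1 = 3, r_2 = 2


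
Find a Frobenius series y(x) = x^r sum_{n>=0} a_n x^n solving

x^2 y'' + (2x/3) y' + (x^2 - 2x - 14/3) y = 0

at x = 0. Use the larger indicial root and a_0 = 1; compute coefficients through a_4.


Write in Frobenius form y'' + (p(x)/x) y' + (q(x)/x^2) y = 0:
  p(x) = 2/3,  q(x) = x^2 - 2x - 14/3.
Indicial equation: r(r-1) + (2/3) r + (-14/3) = 0 -> roots r_1 = 7/3, r_2 = -2.
Take r = r_1 = 7/3. Let y(x) = x^r sum_{n>=0} a_n x^n with a_0 = 1.
Substitute y = x^r sum a_n x^n and match x^{r+n}. The recurrence is
  D(n) a_n - 2 a_{n-1} + 1 a_{n-2} = 0,  where D(n) = (r+n)(r+n-1) + (2/3)(r+n) + (-14/3).
  a_n = [2 a_{n-1} - 1 a_{n-2}] / D(n).
Since the indicial polynomial factors as (r - r_1)(r - r_2), D(n) = (r_1 + n - r_1)(r_1 + n - r_2) = n(n + 13/3).
Evaluating step by step (a_0 = 1):
  n = 1: D(1) = 1(1 + 13/3) = 16/3; numerator = 2(1) = 2; a_1 = (2)/(16/3) = 3/8
  n = 2: D(2) = 2(2 + 13/3) = 38/3; numerator = 2(3/8) - 1(1) = -1/4; a_2 = (-1/4)/(38/3) = -3/152
  n = 3: D(3) = 3(3 + 13/3) = 22; numerator = 2(-3/152) - 1(3/8) = -63/152; a_3 = (-63/152)/(22) = -63/3344
  n = 4: D(4) = 4(4 + 13/3) = 100/3; numerator = 2(-63/3344) - 1(-3/152) = -15/836; a_4 = (-15/836)/(100/3) = -9/16720

r = 7/3; a_0 = 1; a_1 = 3/8; a_2 = -3/152; a_3 = -63/3344; a_4 = -9/16720


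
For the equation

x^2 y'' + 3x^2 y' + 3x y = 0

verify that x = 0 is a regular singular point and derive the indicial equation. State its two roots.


Divide by x^2 to reach normal form y'' + P_1(x) y' + P_2(x) y = 0 with P_1(x) = 3 and P_2(x) = 3/x.
x = 0 is a singular point because the y-coefficient 3/x has a pole at x = 0.
It is a regular singular point because x P_1(x) = p(x) = 3x and x^2 P_2(x) = q(x) = 3x are polynomials, hence analytic at x = 0.
p(0) = 0,  q(0) = 0.
Indicial equation: r(r-1) + p(0) r + q(0) = 0, i.e. r^2 + (p(0) - 1) r + q(0) = 0, i.e. r^2 - 1 r = 0.
Discriminant: (-1)^2 - 4(0) = 1, so r = (1 ± 1)/2.
Solving: r_1 = 1, r_2 = 0.

indicial: r^2 - 1 r = 0; roots r_1 = 1, r_2 = 0


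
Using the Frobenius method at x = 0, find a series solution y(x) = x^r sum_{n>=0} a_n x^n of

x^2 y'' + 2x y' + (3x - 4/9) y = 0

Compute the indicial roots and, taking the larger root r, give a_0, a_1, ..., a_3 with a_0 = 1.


Write in Frobenius form y'' + (p(x)/x) y' + (q(x)/x^2) y = 0:
  p(x) = 2,  q(x) = 3x - 4/9.
Indicial equation: r(r-1) + (2) r + (-4/9) = 0 -> roots r_1 = 1/3, r_2 = -4/3.
Take r = r_1 = 1/3. Let y(x) = x^r sum_{n>=0} a_n x^n with a_0 = 1.
Substitute y = x^r sum a_n x^n and match x^{r+n}. The recurrence is
  D(n) a_n + 3 a_{n-1} = 0,  where D(n) = (r+n)(r+n-1) + (2)(r+n) + (-4/9).
  a_n = -3 / D(n) * a_{n-1}.
Since the indicial polynomial factors as (r - r_1)(r - r_2), D(n) = (r_1 + n - r_1)(r_1 + n - r_2) = n(n + 5/3).
Evaluating step by step (a_0 = 1):
  n = 1: D(1) = 1(1 + 5/3) = 8/3; numerator = -3(1) = -3; a_1 = (-3)/(8/3) = -9/8
  n = 2: D(2) = 2(2 + 5/3) = 22/3; numerator = -3(-9/8) = 27/8; a_2 = (27/8)/(22/3) = 81/176
  n = 3: D(3) = 3(3 + 5/3) = 14; numerator = -3(81/176) = -243/176; a_3 = (-243/176)/(14) = -243/2464

r = 1/3; a_0 = 1; a_1 = -9/8; a_2 = 81/176; a_3 = -243/2464


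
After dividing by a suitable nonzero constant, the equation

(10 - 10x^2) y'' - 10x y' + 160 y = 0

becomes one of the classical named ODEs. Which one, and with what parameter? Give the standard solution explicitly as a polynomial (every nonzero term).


All three coefficients share the factor 10; dividing through by 10 gives  (1 - x^2) y'' - x y' + 16 y = 0.
This matches the Chebyshev equation (1 - x^2) y'' - x y' + n^2 y = 0 (note the -x y' term, not -2x y') with n^2 = 16, so n = 4; the polynomial solution is T_4(x).
With y = sum_k a_k x^k, matching x^k gives (k+2)(k+1) a_{k+2} = (k^2 - n^2) a_k = (k - 4)(k + 4) a_k. The right side vanishes at k = 4, so the series with the parity of 4 terminates at degree 4.
Standard normalization: leading coefficient of T_n is 2^(n-1), so a_4 = 2^3 = 8. Work downward with a_k = (k+1)(k+2) a_{k+2} / ((k - 4)(k + 4)):
  a_2 = (3)(4)(8) / ((2 - 4)(2 + 4)) = 96/(-12) = -8
  a_0 = (1)(2)(-8) / ((0 - 4)(0 + 4)) = -16/(-16) = 1
Hence T_4(x) = 8 x^4 - 8 x^2 + 1.

T_4(x); series = 8 x^4 - 8 x^2 + 1


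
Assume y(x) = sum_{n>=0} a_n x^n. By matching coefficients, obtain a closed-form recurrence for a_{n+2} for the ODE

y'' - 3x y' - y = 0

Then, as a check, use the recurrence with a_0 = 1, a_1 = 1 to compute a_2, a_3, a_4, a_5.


Substitute y = sum_n a_n x^n.
y''(x) has coefficient (n+2)(n+1) a_{n+2} at x^n;
-3 x y'(x) has coefficient -3 n a_n at x^n (shift);
-y(x) has coefficient -1 a_n at x^n.
Matching x^n: (n+2)(n+1) a_{n+2} + (-3n - 1) a_n = 0.
Thus a_{n+2} = (3n + 1) / ((n+1)(n+2)) * a_n.

Check with a_0 = 1, a_1 = 1 (apply the recurrence for n = 0, 1, 2, 3): a_0 = 1, a_1 = 1, a_2 = 1/2, a_3 = 2/3, a_4 = 7/24, a_5 = 1/3.

a_(n+2) = (3n + 1) / ((n+1)(n+2)) * a_n; check: a_0 = 1, a_1 = 1, a_2 = 1/2, a_3 = 2/3, a_4 = 7/24, a_5 = 1/3


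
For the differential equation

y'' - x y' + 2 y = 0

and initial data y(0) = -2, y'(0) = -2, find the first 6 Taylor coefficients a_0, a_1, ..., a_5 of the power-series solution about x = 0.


Ansatz: y(x) = sum_{n>=0} a_n x^n, so y'(x) = sum_{n>=1} n a_n x^(n-1) and y''(x) = sum_{n>=2} n(n-1) a_n x^(n-2).
Substitute into P(x) y'' + Q(x) y' + R(x) y = 0 with P(x) = 1, Q(x) = -x, R(x) = 2, and match powers of x.
Initial conditions: a_0 = -2, a_1 = -2.
Setting the coefficient of each power of x to zero and solving order by order (substituting the coefficients already found):
  x^0: 2 a_2 + 2 a_0 = 0  ->  2 a_2 = -2 a_0 = 4  ->  a_2 = 2
  x^1: 6 a_3 + a_1 = 0  ->  6 a_3 = -a_1 = 2  ->  a_3 = 1/3
  x^2: 12 a_4 = 0  ->  a_4 = 0
  x^3: 20 a_5 - a_3 = 0  ->  20 a_5 = a_3 = 1/3  ->  a_5 = 1/60
Truncated series: y(x) = -2 - 2 x + 2 x^2 + (1/3) x^3 + (1/60) x^5 + O(x^6).

a_0 = -2; a_1 = -2; a_2 = 2; a_3 = 1/3; a_4 = 0; a_5 = 1/60


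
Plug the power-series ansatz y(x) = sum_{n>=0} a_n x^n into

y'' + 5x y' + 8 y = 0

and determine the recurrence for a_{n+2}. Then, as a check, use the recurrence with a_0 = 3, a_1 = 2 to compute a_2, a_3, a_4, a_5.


Substitute y = sum_n a_n x^n.
y''(x) has coefficient (n+2)(n+1) a_{n+2} at x^n;
5 x y'(x) has coefficient 5 n a_n at x^n (shift);
8 y(x) has coefficient 8 a_n at x^n.
Matching x^n: (n+2)(n+1) a_{n+2} + (5n + 8) a_n = 0.
Thus a_{n+2} = (-5n - 8) / ((n+1)(n+2)) * a_n.

Check with a_0 = 3, a_1 = 2 (apply the recurrence for n = 0, 1, 2, 3): a_0 = 3, a_1 = 2, a_2 = -12, a_3 = -13/3, a_4 = 18, a_5 = 299/60.

a_(n+2) = (-5n - 8) / ((n+1)(n+2)) * a_n; check: a_0 = 3, a_1 = 2, a_2 = -12, a_3 = -13/3, a_4 = 18, a_5 = 299/60


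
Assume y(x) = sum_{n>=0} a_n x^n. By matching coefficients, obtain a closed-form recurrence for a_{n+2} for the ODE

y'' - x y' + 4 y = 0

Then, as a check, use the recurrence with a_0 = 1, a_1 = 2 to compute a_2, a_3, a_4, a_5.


Substitute y = sum_n a_n x^n.
y''(x) has coefficient (n+2)(n+1) a_{n+2} at x^n;
-x y'(x) has coefficient -n a_n at x^n (shift);
4 y(x) has coefficient 4 a_n at x^n.
Matching x^n: (n+2)(n+1) a_{n+2} + (-n + 4) a_n = 0.
Thus a_{n+2} = (n - 4) / ((n+1)(n+2)) * a_n.

Check with a_0 = 1, a_1 = 2 (apply the recurrence for n = 0, 1, 2, 3): a_0 = 1, a_1 = 2, a_2 = -2, a_3 = -1, a_4 = 1/3, a_5 = 1/20.

a_(n+2) = (n - 4) / ((n+1)(n+2)) * a_n; check: a_0 = 1, a_1 = 2, a_2 = -2, a_3 = -1, a_4 = 1/3, a_5 = 1/20


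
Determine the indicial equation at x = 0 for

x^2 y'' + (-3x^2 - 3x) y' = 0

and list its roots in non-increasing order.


Divide by x^2 to reach normal form y'' + P_1(x) y' + P_2(x) y = 0 with P_1(x) = -3 - 3/x and P_2(x) = 0.
x = 0 is a singular point because the y'-coefficient -3 - 3/x has a pole at x = 0.
It is a regular singular point because x P_1(x) = p(x) = -3x - 3 and x^2 P_2(x) = q(x) = 0 are polynomials, hence analytic at x = 0.
p(0) = -3,  q(0) = 0.
Indicial equation: r(r-1) + p(0) r + q(0) = 0, i.e. r^2 + (p(0) - 1) r + q(0) = 0, i.e. r^2 - 4 r = 0.
Discriminant: (-4)^2 - 4(0) = 16, so r = (4 ± 4)/2.
Solving: r_1 = 4, r_2 = 0.

indicial: r^2 - 4 r = 0; roots r_1 = 4, r_2 = 0


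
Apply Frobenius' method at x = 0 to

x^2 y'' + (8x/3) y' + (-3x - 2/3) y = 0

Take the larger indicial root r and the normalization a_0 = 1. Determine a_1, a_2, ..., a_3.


Write in Frobenius form y'' + (p(x)/x) y' + (q(x)/x^2) y = 0:
  p(x) = 8/3,  q(x) = -3x - 2/3.
Indicial equation: r(r-1) + (8/3) r + (-2/3) = 0 -> roots r_1 = 1/3, r_2 = -2.
Take r = r_1 = 1/3. Let y(x) = x^r sum_{n>=0} a_n x^n with a_0 = 1.
Substitute y = x^r sum a_n x^n and match x^{r+n}. The recurrence is
  D(n) a_n - 3 a_{n-1} = 0,  where D(n) = (r+n)(r+n-1) + (8/3)(r+n) + (-2/3).
  a_n = 3 / D(n) * a_{n-1}.
Since the indicial polynomial factors as (r - r_1)(r - r_2), D(n) = (r_1 + n - r_1)(r_1 + n - r_2) = n(n + 7/3).
Evaluating step by step (a_0 = 1):
  n = 1: D(1) = 1(1 + 7/3) = 10/3; numerator = 3(1) = 3; a_1 = (3)/(10/3) = 9/10
  n = 2: D(2) = 2(2 + 7/3) = 26/3; numerator = 3(9/10) = 27/10; a_2 = (27/10)/(26/3) = 81/260
  n = 3: D(3) = 3(3 + 7/3) = 16; numerator = 3(81/260) = 243/260; a_3 = (243/260)/(16) = 243/4160

r = 1/3; a_0 = 1; a_1 = 9/10; a_2 = 81/260; a_3 = 243/4160


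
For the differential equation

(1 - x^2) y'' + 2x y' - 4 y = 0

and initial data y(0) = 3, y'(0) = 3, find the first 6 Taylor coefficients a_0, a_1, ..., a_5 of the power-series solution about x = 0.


Ansatz: y(x) = sum_{n>=0} a_n x^n, so y'(x) = sum_{n>=1} n a_n x^(n-1) and y''(x) = sum_{n>=2} n(n-1) a_n x^(n-2).
Substitute into P(x) y'' + Q(x) y' + R(x) y = 0 with P(x) = 1 - x^2, Q(x) = 2x, R(x) = -4, and match powers of x.
Initial conditions: a_0 = 3, a_1 = 3.
Setting the coefficient of each power of x to zero and solving order by order (substituting the coefficients already found):
  x^0: 2 a_2 - 4 a_0 = 0  ->  2 a_2 = 4 a_0 = 12  ->  a_2 = 6
  x^1: 6 a_3 - 2 a_1 = 0  ->  6 a_3 = 2 a_1 = 6  ->  a_3 = 1
  x^2: 12 a_4 - 2 a_2 = 0  ->  12 a_4 = 2 a_2 = 12  ->  a_4 = 1
  x^3: 20 a_5 - 4 a_3 = 0  ->  20 a_5 = 4 a_3 = 4  ->  a_5 = 1/5
Truncated series: y(x) = 3 + 3 x + 6 x^2 + x^3 + x^4 + (1/5) x^5 + O(x^6).

a_0 = 3; a_1 = 3; a_2 = 6; a_3 = 1; a_4 = 1; a_5 = 1/5


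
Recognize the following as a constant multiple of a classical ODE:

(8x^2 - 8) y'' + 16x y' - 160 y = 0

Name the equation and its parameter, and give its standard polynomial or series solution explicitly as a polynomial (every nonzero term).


All three coefficients share the factor -8; dividing through by -8 gives  (1 - x^2) y'' - 2x y' + 20 y = 0.
This matches the Legendre equation (1 - x^2) y'' - 2x y' + n(n+1) y = 0 (note the -2x y' term) with n(n+1) = 20, so n = 4; the polynomial solution is P_4(x).
With y = sum_k a_k x^k, matching x^k gives (k+2)(k+1) a_{k+2} = [k(k+1) - n(n+1)] a_k = (k - 4)(k + 5) a_k. The right side vanishes at k = 4, so the series with the parity of 4 terminates at degree 4.
Standard normalization (P_n(1) = 1): leading coefficient (2n)!/(2^n (n!)^2) = 40320/(16*576) = 35/8, so a_4 = 35/8. Work downward with a_k = (k+1)(k+2) a_{k+2} / ((k - 4)(k + 5)):
  a_2 = (3)(4)(35/8) / ((2 - 4)(2 + 5)) = (105/2)/(-14) = -15/4
  a_0 = (1)(2)(-15/4) / ((0 - 4)(0 + 5)) = (-15/2)/(-20) = 3/8
Hence P_4(x) = 35 x^4/8 - 15 x^2/4 + 3/8.

P_4(x); series = 35 x^4/8 - 15 x^2/4 + 3/8


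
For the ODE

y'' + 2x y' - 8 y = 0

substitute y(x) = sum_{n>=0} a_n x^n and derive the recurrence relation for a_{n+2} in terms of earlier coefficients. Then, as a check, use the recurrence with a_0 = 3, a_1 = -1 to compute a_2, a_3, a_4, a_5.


Substitute y = sum_n a_n x^n.
y''(x) has coefficient (n+2)(n+1) a_{n+2} at x^n;
2 x y'(x) has coefficient 2 n a_n at x^n (shift);
-8 y(x) has coefficient -8 a_n at x^n.
Matching x^n: (n+2)(n+1) a_{n+2} + (2n - 8) a_n = 0.
Thus a_{n+2} = (-2n + 8) / ((n+1)(n+2)) * a_n.

Check with a_0 = 3, a_1 = -1 (apply the recurrence for n = 0, 1, 2, 3): a_0 = 3, a_1 = -1, a_2 = 12, a_3 = -1, a_4 = 4, a_5 = -1/10.

a_(n+2) = (-2n + 8) / ((n+1)(n+2)) * a_n; check: a_0 = 3, a_1 = -1, a_2 = 12, a_3 = -1, a_4 = 4, a_5 = -1/10


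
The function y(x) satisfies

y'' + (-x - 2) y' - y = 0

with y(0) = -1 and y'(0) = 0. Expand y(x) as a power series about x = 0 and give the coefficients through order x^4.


Ansatz: y(x) = sum_{n>=0} a_n x^n, so y'(x) = sum_{n>=1} n a_n x^(n-1) and y''(x) = sum_{n>=2} n(n-1) a_n x^(n-2).
Substitute into P(x) y'' + Q(x) y' + R(x) y = 0 with P(x) = 1, Q(x) = -x - 2, R(x) = -1, and match powers of x.
Initial conditions: a_0 = -1, a_1 = 0.
Setting the coefficient of each power of x to zero and solving order by order (substituting the coefficients already found):
  x^0: 2 a_2 - 2 a_1 - a_0 = 0  ->  2 a_2 = 2 a_1 + a_0 = -1  ->  a_2 = -1/2
  x^1: 6 a_3 - 4 a_2 - 2 a_1 = 0  ->  6 a_3 = 4 a_2 + 2 a_1 = -2  ->  a_3 = -1/3
  x^2: 12 a_4 - 6 a_3 - 3 a_2 = 0  ->  12 a_4 = 6 a_3 + 3 a_2 = -7/2  ->  a_4 = -7/24
Truncated series: y(x) = -1 - (1/2) x^2 - (1/3) x^3 - (7/24) x^4 + O(x^5).

a_0 = -1; a_1 = 0; a_2 = -1/2; a_3 = -1/3; a_4 = -7/24


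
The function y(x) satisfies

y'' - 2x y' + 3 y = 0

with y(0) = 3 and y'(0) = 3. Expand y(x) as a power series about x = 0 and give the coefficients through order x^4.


Ansatz: y(x) = sum_{n>=0} a_n x^n, so y'(x) = sum_{n>=1} n a_n x^(n-1) and y''(x) = sum_{n>=2} n(n-1) a_n x^(n-2).
Substitute into P(x) y'' + Q(x) y' + R(x) y = 0 with P(x) = 1, Q(x) = -2x, R(x) = 3, and match powers of x.
Initial conditions: a_0 = 3, a_1 = 3.
Setting the coefficient of each power of x to zero and solving order by order (substituting the coefficients already found):
  x^0: 2 a_2 + 3 a_0 = 0  ->  2 a_2 = -3 a_0 = -9  ->  a_2 = -9/2
  x^1: 6 a_3 + a_1 = 0  ->  6 a_3 = -a_1 = -3  ->  a_3 = -1/2
  x^2: 12 a_4 - a_2 = 0  ->  12 a_4 = a_2 = -9/2  ->  a_4 = -3/8
Truncated series: y(x) = 3 + 3 x - (9/2) x^2 - (1/2) x^3 - (3/8) x^4 + O(x^5).

a_0 = 3; a_1 = 3; a_2 = -9/2; a_3 = -1/2; a_4 = -3/8


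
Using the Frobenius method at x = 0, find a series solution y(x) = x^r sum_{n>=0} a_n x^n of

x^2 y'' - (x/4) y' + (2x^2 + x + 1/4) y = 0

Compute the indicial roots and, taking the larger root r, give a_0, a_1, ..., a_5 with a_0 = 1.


Write in Frobenius form y'' + (p(x)/x) y' + (q(x)/x^2) y = 0:
  p(x) = -1/4,  q(x) = 2x^2 + x + 1/4.
Indicial equation: r(r-1) + (-1/4) r + (1/4) = 0 -> roots r_1 = 1, r_2 = 1/4.
Take r = r_1 = 1. Let y(x) = x^r sum_{n>=0} a_n x^n with a_0 = 1.
Substitute y = x^r sum a_n x^n and match x^{r+n}. The recurrence is
  D(n) a_n + 1 a_{n-1} + 2 a_{n-2} = 0,  where D(n) = (r+n)(r+n-1) + (-1/4)(r+n) + (1/4).
  a_n = [-1 a_{n-1} - 2 a_{n-2}] / D(n).
Since the indicial polynomial factors as (r - r_1)(r - r_2), D(n) = (r_1 + n - r_1)(r_1 + n - r_2) = n(n + 3/4).
Evaluating step by step (a_0 = 1):
  n = 1: D(1) = 1(1 + 3/4) = 7/4; numerator = -1(1) = -1; a_1 = (-1)/(7/4) = -4/7
  n = 2: D(2) = 2(2 + 3/4) = 11/2; numerator = -1(-4/7) - 2(1) = -10/7; a_2 = (-10/7)/(11/2) = -20/77
  n = 3: D(3) = 3(3 + 3/4) = 45/4; numerator = -1(-20/77) - 2(-4/7) = 108/77; a_3 = (108/77)/(45/4) = 48/385
  n = 4: D(4) = 4(4 + 3/4) = 19; numerator = -1(48/385) - 2(-20/77) = 152/385; a_4 = (152/385)/(19) = 8/385
  n = 5: D(5) = 5(5 + 3/4) = 115/4; numerator = -1(8/385) - 2(48/385) = -104/385; a_5 = (-104/385)/(115/4) = -416/44275

r = 1; a_0 = 1; a_1 = -4/7; a_2 = -20/77; a_3 = 48/385; a_4 = 8/385; a_5 = -416/44275


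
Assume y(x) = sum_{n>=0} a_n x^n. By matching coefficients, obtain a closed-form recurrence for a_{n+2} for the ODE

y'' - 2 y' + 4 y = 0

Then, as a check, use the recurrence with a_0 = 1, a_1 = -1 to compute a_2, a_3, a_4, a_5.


Substitute y = sum_n a_n x^n.
y''(x) has coefficient (n+2)(n+1) a_{n+2} at x^n;
-2 y'(x) has coefficient -2 (n+1) a_{n+1} at x^n;
4 y(x) has coefficient 4 a_n at x^n.
Matching x^n: (n+2)(n+1) a_{n+2} - 2 (n+1) a_{n+1} + 4 a_n = 0.
Thus a_{n+2} = [2 (n+1) a_{n+1} - 4 a_n] / ((n+1)(n+2)).

Check with a_0 = 1, a_1 = -1 (apply the recurrence for n = 0, 1, 2, 3): a_0 = 1, a_1 = -1, a_2 = -3, a_3 = -4/3, a_4 = 1/3, a_5 = 2/5.

a_(n+2) = [2 (n+1) a_(n+1) - 4 a_n] / ((n+1)(n+2)); check: a_0 = 1, a_1 = -1, a_2 = -3, a_3 = -4/3, a_4 = 1/3, a_5 = 2/5


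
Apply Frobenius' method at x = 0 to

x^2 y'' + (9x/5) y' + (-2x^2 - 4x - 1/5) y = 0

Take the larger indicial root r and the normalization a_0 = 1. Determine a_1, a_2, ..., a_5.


Write in Frobenius form y'' + (p(x)/x) y' + (q(x)/x^2) y = 0:
  p(x) = 9/5,  q(x) = -2x^2 - 4x - 1/5.
Indicial equation: r(r-1) + (9/5) r + (-1/5) = 0 -> roots r_1 = 1/5, r_2 = -1.
Take r = r_1 = 1/5. Let y(x) = x^r sum_{n>=0} a_n x^n with a_0 = 1.
Substitute y = x^r sum a_n x^n and match x^{r+n}. The recurrence is
  D(n) a_n - 4 a_{n-1} - 2 a_{n-2} = 0,  where D(n) = (r+n)(r+n-1) + (9/5)(r+n) + (-1/5).
  a_n = [4 a_{n-1} + 2 a_{n-2}] / D(n).
Since the indicial polynomial factors as (r - r_1)(r - r_2), D(n) = (r_1 + n - r_1)(r_1 + n - r_2) = n(n + 6/5).
Evaluating step by step (a_0 = 1):
  n = 1: D(1) = 1(1 + 6/5) = 11/5; numerator = 4(1) = 4; a_1 = (4)/(11/5) = 20/11
  n = 2: D(2) = 2(2 + 6/5) = 32/5; numerator = 4(20/11) + 2(1) = 102/11; a_2 = (102/11)/(32/5) = 255/176
  n = 3: D(3) = 3(3 + 6/5) = 63/5; numerator = 4(255/176) + 2(20/11) = 415/44; a_3 = (415/44)/(63/5) = 2075/2772
  n = 4: D(4) = 4(4 + 6/5) = 104/5; numerator = 4(2075/2772) + 2(255/176) = 32665/5544; a_4 = (32665/5544)/(104/5) = 163325/576576
  n = 5: D(5) = 5(5 + 6/5) = 31; numerator = 4(163325/576576) + 2(2075/2772) = 42125/16016; a_5 = (42125/16016)/(31) = 42125/496496

r = 1/5; a_0 = 1; a_1 = 20/11; a_2 = 255/176; a_3 = 2075/2772; a_4 = 163325/576576; a_5 = 42125/496496


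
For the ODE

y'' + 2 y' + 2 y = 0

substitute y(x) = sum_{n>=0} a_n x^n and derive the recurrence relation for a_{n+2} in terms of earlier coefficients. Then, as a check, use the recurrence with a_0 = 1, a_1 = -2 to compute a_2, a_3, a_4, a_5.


Substitute y = sum_n a_n x^n.
y''(x) has coefficient (n+2)(n+1) a_{n+2} at x^n;
2 y'(x) has coefficient 2 (n+1) a_{n+1} at x^n;
2 y(x) has coefficient 2 a_n at x^n.
Matching x^n: (n+2)(n+1) a_{n+2} + 2 (n+1) a_{n+1} + 2 a_n = 0.
Thus a_{n+2} = [-2 (n+1) a_{n+1} - 2 a_n] / ((n+1)(n+2)).

Check with a_0 = 1, a_1 = -2 (apply the recurrence for n = 0, 1, 2, 3): a_0 = 1, a_1 = -2, a_2 = 1, a_3 = 0, a_4 = -1/6, a_5 = 1/15.

a_(n+2) = [-2 (n+1) a_(n+1) - 2 a_n] / ((n+1)(n+2)); check: a_0 = 1, a_1 = -2, a_2 = 1, a_3 = 0, a_4 = -1/6, a_5 = 1/15


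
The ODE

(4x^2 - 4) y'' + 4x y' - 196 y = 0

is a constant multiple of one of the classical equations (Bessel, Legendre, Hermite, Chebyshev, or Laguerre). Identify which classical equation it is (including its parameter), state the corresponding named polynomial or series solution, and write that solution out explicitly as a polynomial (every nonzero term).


All three coefficients share the factor -4; dividing through by -4 gives  (1 - x^2) y'' - x y' + 49 y = 0.
This matches the Chebyshev equation (1 - x^2) y'' - x y' + n^2 y = 0 (note the -x y' term, not -2x y') with n^2 = 49, so n = 7; the polynomial solution is T_7(x).
With y = sum_k a_k x^k, matching x^k gives (k+2)(k+1) a_{k+2} = (k^2 - n^2) a_k = (k - 7)(k + 7) a_k. The right side vanishes at k = 7, so the series with the parity of 7 terminates at degree 7.
Standard normalization: leading coefficient of T_n is 2^(n-1), so a_7 = 2^6 = 64. Work downward with a_k = (k+1)(k+2) a_{k+2} / ((k - 7)(k + 7)):
  a_5 = (6)(7)(64) / ((5 - 7)(5 + 7)) = 2688/(-24) = -112
  a_3 = (4)(5)(-112) / ((3 - 7)(3 + 7)) = -2240/(-40) = 56
  a_1 = (2)(3)(56) / ((1 - 7)(1 + 7)) = 336/(-48) = -7
Hence T_7(x) = 64 x^7 - 112 x^5 + 56 x^3 - 7 x.

T_7(x); series = 64 x^7 - 112 x^5 + 56 x^3 - 7 x


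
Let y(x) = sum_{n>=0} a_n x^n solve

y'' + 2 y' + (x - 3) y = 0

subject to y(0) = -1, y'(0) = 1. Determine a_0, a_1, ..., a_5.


Ansatz: y(x) = sum_{n>=0} a_n x^n, so y'(x) = sum_{n>=1} n a_n x^(n-1) and y''(x) = sum_{n>=2} n(n-1) a_n x^(n-2).
Substitute into P(x) y'' + Q(x) y' + R(x) y = 0 with P(x) = 1, Q(x) = 2, R(x) = x - 3, and match powers of x.
Initial conditions: a_0 = -1, a_1 = 1.
Setting the coefficient of each power of x to zero and solving order by order (substituting the coefficients already found):
  x^0: 2 a_2 + 2 a_1 - 3 a_0 = 0  ->  2 a_2 = -2 a_1 + 3 a_0 = -5  ->  a_2 = -5/2
  x^1: 6 a_3 + 4 a_2 - 3 a_1 + a_0 = 0  ->  6 a_3 = -4 a_2 + 3 a_1 - a_0 = 14  ->  a_3 = 7/3
  x^2: 12 a_4 + 6 a_3 - 3 a_2 + a_1 = 0  ->  12 a_4 = -6 a_3 + 3 a_2 - a_1 = -45/2  ->  a_4 = -15/8
  x^3: 20 a_5 + 8 a_4 - 3 a_3 + a_2 = 0  ->  20 a_5 = -8 a_4 + 3 a_3 - a_2 = 49/2  ->  a_5 = 49/40
Truncated series: y(x) = -1 + x - (5/2) x^2 + (7/3) x^3 - (15/8) x^4 + (49/40) x^5 + O(x^6).

a_0 = -1; a_1 = 1; a_2 = -5/2; a_3 = 7/3; a_4 = -15/8; a_5 = 49/40


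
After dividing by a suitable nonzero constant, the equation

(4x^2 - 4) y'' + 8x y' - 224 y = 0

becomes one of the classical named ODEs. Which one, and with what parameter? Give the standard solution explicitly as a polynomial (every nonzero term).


All three coefficients share the factor -4; dividing through by -4 gives  (1 - x^2) y'' - 2x y' + 56 y = 0.
This matches the Legendre equation (1 - x^2) y'' - 2x y' + n(n+1) y = 0 (note the -2x y' term) with n(n+1) = 56, so n = 7; the polynomial solution is P_7(x).
With y = sum_k a_k x^k, matching x^k gives (k+2)(k+1) a_{k+2} = [k(k+1) - n(n+1)] a_k = (k - 7)(k + 8) a_k. The right side vanishes at k = 7, so the series with the parity of 7 terminates at degree 7.
Standard normalization (P_n(1) = 1): leading coefficient (2n)!/(2^n (n!)^2) = 87178291200/(128*25401600) = 429/16, so a_7 = 429/16. Work downward with a_k = (k+1)(k+2) a_{k+2} / ((k - 7)(k + 8)):
  a_5 = (6)(7)(429/16) / ((5 - 7)(5 + 8)) = (9009/8)/(-26) = -693/16
  a_3 = (4)(5)(-693/16) / ((3 - 7)(3 + 8)) = (-3465/4)/(-44) = 315/16
  a_1 = (2)(3)(315/16) / ((1 - 7)(1 + 8)) = (945/8)/(-54) = -35/16
Hence P_7(x) = 429 x^7/16 - 693 x^5/16 + 315 x^3/16 - 35 x/16.

P_7(x); series = 429 x^7/16 - 693 x^5/16 + 315 x^3/16 - 35 x/16


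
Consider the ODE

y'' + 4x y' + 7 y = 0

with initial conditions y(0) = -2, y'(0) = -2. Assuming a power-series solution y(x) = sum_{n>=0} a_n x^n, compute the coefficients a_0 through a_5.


Ansatz: y(x) = sum_{n>=0} a_n x^n, so y'(x) = sum_{n>=1} n a_n x^(n-1) and y''(x) = sum_{n>=2} n(n-1) a_n x^(n-2).
Substitute into P(x) y'' + Q(x) y' + R(x) y = 0 with P(x) = 1, Q(x) = 4x, R(x) = 7, and match powers of x.
Initial conditions: a_0 = -2, a_1 = -2.
Setting the coefficient of each power of x to zero and solving order by order (substituting the coefficients already found):
  x^0: 2 a_2 + 7 a_0 = 0  ->  2 a_2 = -7 a_0 = 14  ->  a_2 = 7
  x^1: 6 a_3 + 11 a_1 = 0  ->  6 a_3 = -11 a_1 = 22  ->  a_3 = 11/3
  x^2: 12 a_4 + 15 a_2 = 0  ->  12 a_4 = -15 a_2 = -105  ->  a_4 = -35/4
  x^3: 20 a_5 + 19 a_3 = 0  ->  20 a_5 = -19 a_3 = -209/3  ->  a_5 = -209/60
Truncated series: y(x) = -2 - 2 x + 7 x^2 + (11/3) x^3 - (35/4) x^4 - (209/60) x^5 + O(x^6).

a_0 = -2; a_1 = -2; a_2 = 7; a_3 = 11/3; a_4 = -35/4; a_5 = -209/60


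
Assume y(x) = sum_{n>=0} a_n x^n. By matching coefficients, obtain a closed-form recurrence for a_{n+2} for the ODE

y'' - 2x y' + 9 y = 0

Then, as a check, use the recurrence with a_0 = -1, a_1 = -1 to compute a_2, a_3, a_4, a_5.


Substitute y = sum_n a_n x^n.
y''(x) has coefficient (n+2)(n+1) a_{n+2} at x^n;
-2 x y'(x) has coefficient -2 n a_n at x^n (shift);
9 y(x) has coefficient 9 a_n at x^n.
Matching x^n: (n+2)(n+1) a_{n+2} + (-2n + 9) a_n = 0.
Thus a_{n+2} = (2n - 9) / ((n+1)(n+2)) * a_n.

Check with a_0 = -1, a_1 = -1 (apply the recurrence for n = 0, 1, 2, 3): a_0 = -1, a_1 = -1, a_2 = 9/2, a_3 = 7/6, a_4 = -15/8, a_5 = -7/40.

a_(n+2) = (2n - 9) / ((n+1)(n+2)) * a_n; check: a_0 = -1, a_1 = -1, a_2 = 9/2, a_3 = 7/6, a_4 = -15/8, a_5 = -7/40


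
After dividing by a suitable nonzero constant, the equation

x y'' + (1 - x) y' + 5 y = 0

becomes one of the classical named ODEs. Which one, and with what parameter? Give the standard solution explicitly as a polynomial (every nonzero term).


The equation is already in a standard form:  x y'' + (1 - x) y' + 5 y = 0.
This matches the Laguerre equation x y'' + (1 - x) y' + n y = 0 with n = 5; the polynomial solution is L_5(x).
With y = sum_k a_k x^k, matching x^k gives (k+1)k a_{k+1} + (k+1) a_{k+1} - k a_k + n a_k = 0, i.e. (k+1)^2 a_{k+1} = (k - n) a_k = (k - 5) a_k. The right side vanishes at k = 5, so the series terminates at degree 5.
Standard normalization L_n(0) = 1 gives a_0 = 1. Work upward with a_{k+1} = (k - 5) a_k / (k+1)^2:
  a_1 = (0 - 5)(1) / 1^2 = -5/1 = -5
  a_2 = (1 - 5)(-5) / 2^2 = 20/4 = 5
  a_3 = (2 - 5)(5) / 3^2 = -15/9 = -5/3
  a_4 = (3 - 5)(-5/3) / 4^2 = (10/3)/16 = 5/24
  a_5 = (4 - 5)(5/24) / 5^2 = (-5/24)/25 = -1/120
Hence L_5(x) = -x^5/120 + 5 x^4/24 - 5 x^3/3 + 5 x^2 - 5 x + 1.

L_5(x); series = -x^5/120 + 5 x^4/24 - 5 x^3/3 + 5 x^2 - 5 x + 1


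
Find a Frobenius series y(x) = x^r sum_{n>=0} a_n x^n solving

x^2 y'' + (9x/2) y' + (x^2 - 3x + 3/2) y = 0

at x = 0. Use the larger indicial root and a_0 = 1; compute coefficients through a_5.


Write in Frobenius form y'' + (p(x)/x) y' + (q(x)/x^2) y = 0:
  p(x) = 9/2,  q(x) = x^2 - 3x + 3/2.
Indicial equation: r(r-1) + (9/2) r + (3/2) = 0 -> roots r_1 = -1/2, r_2 = -3.
Take r = r_1 = -1/2. Let y(x) = x^r sum_{n>=0} a_n x^n with a_0 = 1.
Substitute y = x^r sum a_n x^n and match x^{r+n}. The recurrence is
  D(n) a_n - 3 a_{n-1} + 1 a_{n-2} = 0,  where D(n) = (r+n)(r+n-1) + (9/2)(r+n) + (3/2).
  a_n = [3 a_{n-1} - 1 a_{n-2}] / D(n).
Since the indicial polynomial factors as (r - r_1)(r - r_2), D(n) = (r_1 + n - r_1)(r_1 + n - r_2) = n(n + 5/2).
Evaluating step by step (a_0 = 1):
  n = 1: D(1) = 1(1 + 5/2) = 7/2; numerator = 3(1) = 3; a_1 = (3)/(7/2) = 6/7
  n = 2: D(2) = 2(2 + 5/2) = 9; numerator = 3(6/7) - 1(1) = 11/7; a_2 = (11/7)/(9) = 11/63
  n = 3: D(3) = 3(3 + 5/2) = 33/2; numerator = 3(11/63) - 1(6/7) = -1/3; a_3 = (-1/3)/(33/2) = -2/99
  n = 4: D(4) = 4(4 + 5/2) = 26; numerator = 3(-2/99) - 1(11/63) = -163/693; a_4 = (-163/693)/(26) = -163/18018
  n = 5: D(5) = 5(5 + 5/2) = 75/2; numerator = 3(-163/18018) - 1(-2/99) = -125/18018; a_5 = (-125/18018)/(75/2) = -5/27027

r = -1/2; a_0 = 1; a_1 = 6/7; a_2 = 11/63; a_3 = -2/99; a_4 = -163/18018; a_5 = -5/27027


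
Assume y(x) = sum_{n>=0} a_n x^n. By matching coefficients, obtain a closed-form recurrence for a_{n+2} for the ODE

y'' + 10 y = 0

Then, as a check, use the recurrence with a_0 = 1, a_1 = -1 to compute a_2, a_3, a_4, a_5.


Substitute y = sum_n a_n x^n into y'' + (const) y = 0.
y''(x) = sum_{n>=0} (n+2)(n+1) a_{n+2} x^n.
The ODE becomes sum_n [(n+2)(n+1) a_{n+2} + 10 a_n] x^n = 0.
Setting each coefficient to zero gives the recurrence:
  (n+2)(n+1) a_{n+2} + 10 a_n = 0,
  a_{n+2} = -10 / ((n+1)(n+2)) a_n.

Check with a_0 = 1, a_1 = -1 (apply the recurrence for n = 0, 1, 2, 3): a_0 = 1, a_1 = -1, a_2 = -5, a_3 = 5/3, a_4 = 25/6, a_5 = -5/6.

a_{n+2} = -10/((n+1)(n+2)) * a_n; check: a_0 = 1, a_1 = -1, a_2 = -5, a_3 = 5/3, a_4 = 25/6, a_5 = -5/6
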